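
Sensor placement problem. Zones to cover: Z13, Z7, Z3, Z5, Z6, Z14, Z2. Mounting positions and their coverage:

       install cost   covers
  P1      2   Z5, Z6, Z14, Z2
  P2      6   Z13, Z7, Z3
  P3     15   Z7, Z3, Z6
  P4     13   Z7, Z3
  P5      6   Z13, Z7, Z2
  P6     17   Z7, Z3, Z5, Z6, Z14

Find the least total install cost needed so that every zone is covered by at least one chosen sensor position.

P1, P2 cover every zone at install cost 2 + 6 = 8.
Any cover uses at least 2 sensor positions; among all covering selections none totals below 8.

8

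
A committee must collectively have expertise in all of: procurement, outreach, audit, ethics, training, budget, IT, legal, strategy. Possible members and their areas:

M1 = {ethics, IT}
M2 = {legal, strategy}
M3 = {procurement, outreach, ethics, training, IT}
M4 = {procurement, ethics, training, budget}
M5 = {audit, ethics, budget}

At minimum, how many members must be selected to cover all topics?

3

M2, M3, M5 together cover {procurement, outreach, audit, ethics, training, budget, IT, legal, strategy} — every topic.
No 2 of the 5 members cover everything (all 10 pairs fall short), so 3 is minimum.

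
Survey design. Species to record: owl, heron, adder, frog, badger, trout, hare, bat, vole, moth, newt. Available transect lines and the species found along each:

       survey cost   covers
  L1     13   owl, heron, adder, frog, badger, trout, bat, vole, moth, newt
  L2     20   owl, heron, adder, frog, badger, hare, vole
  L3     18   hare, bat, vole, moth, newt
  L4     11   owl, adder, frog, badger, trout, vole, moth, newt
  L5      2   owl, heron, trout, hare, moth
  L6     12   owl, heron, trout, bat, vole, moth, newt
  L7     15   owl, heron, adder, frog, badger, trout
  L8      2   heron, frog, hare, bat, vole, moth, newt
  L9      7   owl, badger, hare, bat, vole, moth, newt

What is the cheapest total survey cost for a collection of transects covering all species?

13

L4, L8 cover every species at survey cost 11 + 2 = 13.
Any cover uses at least 2 transects; among all covering selections none totals below 13.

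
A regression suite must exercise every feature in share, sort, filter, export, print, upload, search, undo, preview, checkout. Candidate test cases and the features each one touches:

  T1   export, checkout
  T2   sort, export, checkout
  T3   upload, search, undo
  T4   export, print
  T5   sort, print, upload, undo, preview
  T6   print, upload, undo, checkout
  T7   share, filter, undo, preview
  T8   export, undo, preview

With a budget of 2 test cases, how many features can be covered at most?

7

Choosing T1, T5 covers {sort, export, print, upload, undo, preview, checkout} — 7 features.
No choice of 2 test cases does better; here share, filter, search are left uncovered.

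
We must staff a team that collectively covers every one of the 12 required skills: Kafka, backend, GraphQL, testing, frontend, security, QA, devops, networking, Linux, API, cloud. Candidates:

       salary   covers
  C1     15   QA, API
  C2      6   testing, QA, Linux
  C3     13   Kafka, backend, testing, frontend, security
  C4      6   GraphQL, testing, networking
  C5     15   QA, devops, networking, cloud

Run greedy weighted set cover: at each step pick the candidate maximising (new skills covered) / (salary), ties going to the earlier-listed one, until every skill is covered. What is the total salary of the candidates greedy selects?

55

Pick 1: C2 adds 3 new (testing, QA, Linux) at salary 6 (ratio 3/6).
Pick 2: C4 adds 2 new (GraphQL, networking) at salary 6 (ratio 2/6).
Pick 3: C3 adds 4 new (Kafka, backend, frontend, security) at salary 13 (ratio 4/13).
Pick 4: C5 adds 2 new (devops, cloud) at salary 15 (ratio 2/15).
Pick 5: C1 adds 1 new (API) at salary 15 (ratio 1/15).
Greedy total salary: 6 + 6 + 13 + 15 + 15 = 55.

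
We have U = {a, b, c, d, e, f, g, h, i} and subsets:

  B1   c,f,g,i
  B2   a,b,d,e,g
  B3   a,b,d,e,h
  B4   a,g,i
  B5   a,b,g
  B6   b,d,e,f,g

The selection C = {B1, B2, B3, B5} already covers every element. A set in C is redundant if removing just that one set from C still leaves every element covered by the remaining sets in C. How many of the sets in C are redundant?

Drop B1: c, f, i uncovered — not redundant.
Drop B2: the rest still cover every element — redundant.
Drop B3: h uncovered — not redundant.
Drop B5: the rest still cover every element — redundant.
2 redundant: B2, B5.

2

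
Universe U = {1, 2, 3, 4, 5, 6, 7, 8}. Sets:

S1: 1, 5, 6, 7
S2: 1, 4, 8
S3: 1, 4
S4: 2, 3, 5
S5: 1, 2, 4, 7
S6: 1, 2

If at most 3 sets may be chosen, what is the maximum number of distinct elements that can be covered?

Choosing S1, S2, S4 covers {1, 2, 3, 4, 5, 6, 7, 8} — 8 elements.
That is all 8 elements.

8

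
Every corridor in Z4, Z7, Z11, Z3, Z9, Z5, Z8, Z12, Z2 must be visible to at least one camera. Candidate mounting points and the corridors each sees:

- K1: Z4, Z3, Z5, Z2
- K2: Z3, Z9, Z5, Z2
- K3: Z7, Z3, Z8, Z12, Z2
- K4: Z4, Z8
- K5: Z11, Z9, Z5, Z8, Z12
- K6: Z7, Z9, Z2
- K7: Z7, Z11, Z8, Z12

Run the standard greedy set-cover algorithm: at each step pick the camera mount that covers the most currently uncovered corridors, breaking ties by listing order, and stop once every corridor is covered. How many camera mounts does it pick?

3

Pick 1: K3 covers 5 new corridors (Z7, Z3, Z8, Z12, Z2).
Pick 2: K5 covers 3 new corridors (Z11, Z9, Z5).
Pick 3: K1 covers 1 new corridors (Z4).
Greedy uses 3 camera mounts.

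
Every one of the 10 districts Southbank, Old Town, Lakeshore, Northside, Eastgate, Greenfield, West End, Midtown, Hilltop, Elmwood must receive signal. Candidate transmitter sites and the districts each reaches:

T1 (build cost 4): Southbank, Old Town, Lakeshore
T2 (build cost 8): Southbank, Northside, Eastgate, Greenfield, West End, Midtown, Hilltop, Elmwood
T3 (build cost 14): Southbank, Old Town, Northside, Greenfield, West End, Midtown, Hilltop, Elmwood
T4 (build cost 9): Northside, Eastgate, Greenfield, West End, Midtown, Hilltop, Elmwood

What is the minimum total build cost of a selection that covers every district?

T1, T2 cover every district at build cost 4 + 8 = 12.
Any cover uses at least 2 transmitter sites; among all covering selections none totals below 12.

12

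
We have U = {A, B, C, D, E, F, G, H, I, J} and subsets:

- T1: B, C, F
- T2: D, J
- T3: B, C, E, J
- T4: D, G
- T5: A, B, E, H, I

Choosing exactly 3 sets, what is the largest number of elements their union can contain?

Choosing T1, T2, T5 covers {A, B, C, D, E, F, H, I, J} — 9 elements.
No choice of 3 sets does better; here G is left uncovered.

9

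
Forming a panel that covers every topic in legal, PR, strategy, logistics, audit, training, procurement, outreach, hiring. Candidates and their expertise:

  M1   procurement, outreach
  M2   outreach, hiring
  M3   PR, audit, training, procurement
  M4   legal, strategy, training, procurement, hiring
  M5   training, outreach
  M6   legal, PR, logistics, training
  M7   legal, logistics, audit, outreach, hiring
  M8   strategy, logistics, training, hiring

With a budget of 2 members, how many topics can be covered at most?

8

Choosing M3, M7 covers {legal, PR, logistics, audit, training, procurement, outreach, hiring} — 8 topics.
No choice of 2 members does better; here strategy is left uncovered.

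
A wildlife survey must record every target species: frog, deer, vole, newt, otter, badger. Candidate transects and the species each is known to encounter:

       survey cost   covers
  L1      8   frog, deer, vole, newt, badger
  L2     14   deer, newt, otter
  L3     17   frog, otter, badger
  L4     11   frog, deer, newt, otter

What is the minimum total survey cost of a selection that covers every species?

L1, L4 cover every species at survey cost 8 + 11 = 19.
Any cover uses at least 2 transects; among all covering selections none totals below 19.

19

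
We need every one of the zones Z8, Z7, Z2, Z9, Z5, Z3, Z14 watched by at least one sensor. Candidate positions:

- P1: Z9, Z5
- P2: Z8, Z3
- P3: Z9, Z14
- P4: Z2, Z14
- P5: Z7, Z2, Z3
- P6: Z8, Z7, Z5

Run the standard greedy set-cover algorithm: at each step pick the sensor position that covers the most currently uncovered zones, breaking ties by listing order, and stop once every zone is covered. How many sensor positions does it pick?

Pick 1: P5 covers 3 new zones (Z7, Z2, Z3).
Pick 2: P1 covers 2 new zones (Z9, Z5).
Pick 3: P2 covers 1 new zones (Z8).
Pick 4: P3 covers 1 new zones (Z14).
Greedy uses 4 sensor positions. (The true minimum is 3.)

4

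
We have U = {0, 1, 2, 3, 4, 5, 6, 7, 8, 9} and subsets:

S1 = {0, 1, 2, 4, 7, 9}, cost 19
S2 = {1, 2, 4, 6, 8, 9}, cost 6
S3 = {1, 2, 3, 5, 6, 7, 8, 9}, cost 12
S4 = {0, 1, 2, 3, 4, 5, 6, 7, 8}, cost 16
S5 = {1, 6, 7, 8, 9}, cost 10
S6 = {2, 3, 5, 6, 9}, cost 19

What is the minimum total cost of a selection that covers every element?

S2, S4 cover every element at cost 6 + 16 = 22.
Any cover uses at least 2 sets; among all covering selections none totals below 22.
Greedy by coverage-per-cost would pick S2, S3, S4 for 34 — worse than the optimum 22.

22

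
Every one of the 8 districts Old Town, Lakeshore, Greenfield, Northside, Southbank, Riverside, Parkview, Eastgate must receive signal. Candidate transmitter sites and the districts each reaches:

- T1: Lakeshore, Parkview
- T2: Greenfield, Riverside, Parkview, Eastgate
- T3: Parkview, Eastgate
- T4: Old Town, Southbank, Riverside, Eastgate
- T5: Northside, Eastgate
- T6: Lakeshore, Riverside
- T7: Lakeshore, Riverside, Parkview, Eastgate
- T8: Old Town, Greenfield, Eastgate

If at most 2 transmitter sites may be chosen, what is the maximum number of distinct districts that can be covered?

Choosing T1, T4 covers {Old Town, Lakeshore, Southbank, Riverside, Parkview, Eastgate} — 6 districts.
No choice of 2 transmitter sites does better; here Greenfield, Northside are left uncovered.

6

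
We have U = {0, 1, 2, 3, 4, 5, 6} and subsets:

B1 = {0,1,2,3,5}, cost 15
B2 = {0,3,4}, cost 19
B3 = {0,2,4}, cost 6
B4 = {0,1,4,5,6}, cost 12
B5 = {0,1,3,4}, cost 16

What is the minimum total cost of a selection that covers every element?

27

B1, B4 cover every element at cost 15 + 12 = 27.
Any cover uses at least 2 sets; among all covering selections none totals below 27.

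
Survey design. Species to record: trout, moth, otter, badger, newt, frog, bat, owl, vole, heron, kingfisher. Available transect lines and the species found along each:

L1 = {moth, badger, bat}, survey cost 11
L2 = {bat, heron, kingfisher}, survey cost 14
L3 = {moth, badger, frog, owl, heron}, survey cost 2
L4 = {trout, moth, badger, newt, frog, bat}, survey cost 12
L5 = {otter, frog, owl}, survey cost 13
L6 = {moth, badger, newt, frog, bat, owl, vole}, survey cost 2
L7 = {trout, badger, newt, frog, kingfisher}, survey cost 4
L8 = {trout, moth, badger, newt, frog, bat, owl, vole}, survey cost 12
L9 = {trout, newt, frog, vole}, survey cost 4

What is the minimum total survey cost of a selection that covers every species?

21

L3, L5, L6, L7 cover every species at survey cost 2 + 13 + 2 + 4 = 21.
Any cover uses at least 3 transects; among all covering selections none totals below 21.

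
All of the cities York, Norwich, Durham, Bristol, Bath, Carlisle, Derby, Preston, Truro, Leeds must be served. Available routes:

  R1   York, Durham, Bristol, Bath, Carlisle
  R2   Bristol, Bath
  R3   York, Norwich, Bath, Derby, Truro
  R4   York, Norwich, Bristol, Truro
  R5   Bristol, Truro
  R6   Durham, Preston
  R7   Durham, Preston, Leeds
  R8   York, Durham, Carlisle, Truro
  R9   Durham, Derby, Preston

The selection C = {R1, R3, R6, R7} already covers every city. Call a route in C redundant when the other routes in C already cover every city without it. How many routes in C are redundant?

Drop R1: Bristol, Carlisle uncovered — not redundant.
Drop R3: Norwich, Derby, Truro uncovered — not redundant.
Drop R6: the rest still cover every city — redundant.
Drop R7: Leeds uncovered — not redundant.
1 redundant: R6.

1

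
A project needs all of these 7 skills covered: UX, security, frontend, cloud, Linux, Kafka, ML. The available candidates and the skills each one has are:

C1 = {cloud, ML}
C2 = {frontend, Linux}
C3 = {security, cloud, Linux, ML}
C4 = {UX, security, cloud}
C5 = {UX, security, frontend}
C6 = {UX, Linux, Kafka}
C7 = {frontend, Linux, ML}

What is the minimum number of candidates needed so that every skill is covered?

3

C1, C5, C6 together cover {UX, security, frontend, cloud, Linux, Kafka, ML} — every skill.
No 2 of the 7 candidates cover everything (all 21 pairs fall short), so 3 is minimum.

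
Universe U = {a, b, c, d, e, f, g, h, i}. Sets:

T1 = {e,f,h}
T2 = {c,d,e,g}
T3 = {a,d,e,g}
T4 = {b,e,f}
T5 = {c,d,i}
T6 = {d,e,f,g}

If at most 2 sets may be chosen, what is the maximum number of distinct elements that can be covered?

Choosing T1, T2 covers {c, d, e, f, g, h} — 6 elements.
No choice of 2 sets does better; here a, b, i are left uncovered.

6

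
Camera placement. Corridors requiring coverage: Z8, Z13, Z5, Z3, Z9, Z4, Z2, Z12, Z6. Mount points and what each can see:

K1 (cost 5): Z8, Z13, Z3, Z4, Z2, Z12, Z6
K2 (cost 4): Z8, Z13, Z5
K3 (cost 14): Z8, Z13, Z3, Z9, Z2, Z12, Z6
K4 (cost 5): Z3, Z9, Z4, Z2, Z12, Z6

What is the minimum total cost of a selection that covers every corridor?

K2, K4 cover every corridor at cost 4 + 5 = 9.
Any cover uses at least 2 camera mounts; among all covering selections none totals below 9.

9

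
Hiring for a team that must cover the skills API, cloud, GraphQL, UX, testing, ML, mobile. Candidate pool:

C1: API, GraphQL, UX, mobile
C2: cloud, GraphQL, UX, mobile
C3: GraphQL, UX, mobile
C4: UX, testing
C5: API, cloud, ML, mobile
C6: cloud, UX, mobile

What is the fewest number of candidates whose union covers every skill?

3

C1, C4, C5 together cover {API, cloud, GraphQL, UX, testing, ML, mobile} — every skill.
No 2 of the 6 candidates cover everything (all 15 pairs fall short), so 3 is minimum.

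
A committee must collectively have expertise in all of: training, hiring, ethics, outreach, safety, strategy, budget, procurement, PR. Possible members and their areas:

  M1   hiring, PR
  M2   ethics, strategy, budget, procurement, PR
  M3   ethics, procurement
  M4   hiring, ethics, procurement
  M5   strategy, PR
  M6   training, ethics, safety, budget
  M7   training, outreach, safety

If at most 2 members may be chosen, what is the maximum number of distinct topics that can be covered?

Choosing M2, M7 covers {training, ethics, outreach, safety, strategy, budget, procurement, PR} — 8 topics.
No choice of 2 members does better; here hiring is left uncovered.

8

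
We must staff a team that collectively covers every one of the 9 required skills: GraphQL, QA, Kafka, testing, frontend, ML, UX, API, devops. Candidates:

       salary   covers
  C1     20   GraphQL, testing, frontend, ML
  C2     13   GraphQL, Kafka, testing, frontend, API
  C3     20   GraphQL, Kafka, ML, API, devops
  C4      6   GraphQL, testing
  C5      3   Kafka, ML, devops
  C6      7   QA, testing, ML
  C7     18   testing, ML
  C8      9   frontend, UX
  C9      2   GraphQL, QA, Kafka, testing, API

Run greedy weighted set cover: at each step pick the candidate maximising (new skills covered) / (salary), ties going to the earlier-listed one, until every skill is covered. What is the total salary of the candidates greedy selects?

14

Pick 1: C9 adds 5 new (GraphQL, QA, Kafka, testing, API) at salary 2 (ratio 5/2).
Pick 2: C5 adds 2 new (ML, devops) at salary 3 (ratio 2/3).
Pick 3: C8 adds 2 new (frontend, UX) at salary 9 (ratio 2/9).
Greedy total salary: 2 + 3 + 9 = 14.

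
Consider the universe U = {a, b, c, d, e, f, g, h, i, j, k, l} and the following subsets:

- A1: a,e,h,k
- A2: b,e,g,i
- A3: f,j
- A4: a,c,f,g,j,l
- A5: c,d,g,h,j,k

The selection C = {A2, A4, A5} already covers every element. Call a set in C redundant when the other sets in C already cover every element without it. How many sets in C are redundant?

0

Drop A2: b, e, i uncovered — not redundant.
Drop A4: a, f, l uncovered — not redundant.
Drop A5: d, h, k uncovered — not redundant.
None of the sets in C is redundant.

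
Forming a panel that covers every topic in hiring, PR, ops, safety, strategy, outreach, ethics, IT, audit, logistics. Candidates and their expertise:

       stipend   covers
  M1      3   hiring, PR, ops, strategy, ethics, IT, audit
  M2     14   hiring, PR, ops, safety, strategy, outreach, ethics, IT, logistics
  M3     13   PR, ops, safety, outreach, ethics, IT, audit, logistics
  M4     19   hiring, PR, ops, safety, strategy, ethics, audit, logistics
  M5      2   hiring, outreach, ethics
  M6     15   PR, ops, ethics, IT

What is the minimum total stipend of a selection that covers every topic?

16

M1, M3 cover every topic at stipend 3 + 13 = 16.
Any cover uses at least 2 members; among all covering selections none totals below 16.
Greedy by coverage-per-stipend would pick M1, M5, M3 for 18 — worse than the optimum 16.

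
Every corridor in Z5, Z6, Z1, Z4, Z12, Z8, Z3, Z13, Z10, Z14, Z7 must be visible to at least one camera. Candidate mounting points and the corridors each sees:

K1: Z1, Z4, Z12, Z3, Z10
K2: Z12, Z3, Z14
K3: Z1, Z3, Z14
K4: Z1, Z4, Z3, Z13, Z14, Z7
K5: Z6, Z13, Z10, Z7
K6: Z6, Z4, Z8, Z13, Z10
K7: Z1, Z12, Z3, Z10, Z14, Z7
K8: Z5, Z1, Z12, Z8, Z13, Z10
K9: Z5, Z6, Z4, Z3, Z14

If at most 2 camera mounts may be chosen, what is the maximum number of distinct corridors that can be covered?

10

Choosing K4, K8 covers {Z5, Z1, Z4, Z12, Z8, Z3, Z13, Z10, Z14, Z7} — 10 corridors.
No choice of 2 camera mounts does better; here Z6 is left uncovered.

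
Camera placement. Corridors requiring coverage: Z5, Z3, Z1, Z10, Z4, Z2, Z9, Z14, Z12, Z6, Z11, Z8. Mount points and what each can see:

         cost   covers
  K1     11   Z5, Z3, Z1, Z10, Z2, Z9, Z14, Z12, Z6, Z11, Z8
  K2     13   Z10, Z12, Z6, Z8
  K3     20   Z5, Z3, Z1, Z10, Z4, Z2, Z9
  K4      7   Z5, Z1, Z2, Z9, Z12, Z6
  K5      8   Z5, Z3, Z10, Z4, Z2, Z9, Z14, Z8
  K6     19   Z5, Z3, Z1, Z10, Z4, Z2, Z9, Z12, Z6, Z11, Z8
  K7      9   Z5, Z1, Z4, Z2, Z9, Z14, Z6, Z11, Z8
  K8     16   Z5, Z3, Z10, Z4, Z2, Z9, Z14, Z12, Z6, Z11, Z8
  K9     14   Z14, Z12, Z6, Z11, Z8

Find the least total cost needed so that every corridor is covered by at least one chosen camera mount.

19

K1, K5 cover every corridor at cost 11 + 8 = 19.
Any cover uses at least 2 camera mounts; among all covering selections none totals below 19.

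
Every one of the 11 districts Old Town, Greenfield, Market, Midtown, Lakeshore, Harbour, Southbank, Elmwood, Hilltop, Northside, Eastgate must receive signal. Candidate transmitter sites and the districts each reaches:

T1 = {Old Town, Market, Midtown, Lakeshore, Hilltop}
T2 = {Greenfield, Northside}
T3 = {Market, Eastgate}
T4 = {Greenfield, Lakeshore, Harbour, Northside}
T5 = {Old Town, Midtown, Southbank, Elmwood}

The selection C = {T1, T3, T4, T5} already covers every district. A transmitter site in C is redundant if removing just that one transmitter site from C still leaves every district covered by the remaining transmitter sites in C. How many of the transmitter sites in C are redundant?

Drop T1: Hilltop uncovered — not redundant.
Drop T3: Eastgate uncovered — not redundant.
Drop T4: Greenfield, Harbour, Northside uncovered — not redundant.
Drop T5: Southbank, Elmwood uncovered — not redundant.
None of the transmitter sites in C is redundant.

0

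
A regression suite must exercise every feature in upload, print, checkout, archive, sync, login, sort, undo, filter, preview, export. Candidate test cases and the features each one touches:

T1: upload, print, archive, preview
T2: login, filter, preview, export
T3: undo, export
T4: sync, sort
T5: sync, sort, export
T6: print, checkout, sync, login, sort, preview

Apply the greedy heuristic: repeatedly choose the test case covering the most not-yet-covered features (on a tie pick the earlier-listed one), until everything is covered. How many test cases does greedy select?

Pick 1: T6 covers 6 new features (print, checkout, sync, login, sort, preview).
Pick 2: T1 covers 2 new features (upload, archive).
Pick 3: T2 covers 2 new features (filter, export).
Pick 4: T3 covers 1 new features (undo).
Greedy uses 4 test cases.

4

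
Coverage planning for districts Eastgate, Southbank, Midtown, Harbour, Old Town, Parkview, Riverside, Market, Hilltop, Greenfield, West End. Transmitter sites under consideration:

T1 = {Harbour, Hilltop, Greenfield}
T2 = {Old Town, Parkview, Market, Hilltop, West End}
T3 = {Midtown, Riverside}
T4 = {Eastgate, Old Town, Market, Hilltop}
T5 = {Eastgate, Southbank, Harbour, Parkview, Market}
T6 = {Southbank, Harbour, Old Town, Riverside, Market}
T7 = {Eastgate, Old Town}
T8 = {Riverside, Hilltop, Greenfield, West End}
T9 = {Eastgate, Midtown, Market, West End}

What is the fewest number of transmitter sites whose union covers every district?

T1, T2, T3, T5 together cover {Eastgate, Southbank, Midtown, Harbour, Old Town, Parkview, Riverside, Market, Hilltop, Greenfield, West End} — every district.
No 3 of the 9 transmitter sites cover everything (all 84 triples fall short), so 4 is minimum.

4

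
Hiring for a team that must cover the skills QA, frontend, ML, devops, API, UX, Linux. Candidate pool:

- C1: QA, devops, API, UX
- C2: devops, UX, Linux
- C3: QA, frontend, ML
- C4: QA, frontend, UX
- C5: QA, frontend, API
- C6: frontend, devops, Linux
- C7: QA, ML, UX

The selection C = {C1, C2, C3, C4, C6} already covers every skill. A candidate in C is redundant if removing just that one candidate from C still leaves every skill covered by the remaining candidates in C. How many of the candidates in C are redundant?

Drop C1: API uncovered — not redundant.
Drop C2: the rest still cover every skill — redundant.
Drop C3: ML uncovered — not redundant.
Drop C4: the rest still cover every skill — redundant.
Drop C6: the rest still cover every skill — redundant.
3 redundant: C2, C4, C6.

3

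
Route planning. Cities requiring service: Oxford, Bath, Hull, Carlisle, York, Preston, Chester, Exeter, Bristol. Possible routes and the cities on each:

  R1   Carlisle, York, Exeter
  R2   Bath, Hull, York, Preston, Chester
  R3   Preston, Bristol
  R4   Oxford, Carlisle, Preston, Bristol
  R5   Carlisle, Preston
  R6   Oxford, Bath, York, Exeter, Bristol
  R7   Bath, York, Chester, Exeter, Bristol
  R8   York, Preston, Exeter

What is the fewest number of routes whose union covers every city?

R1, R2, R4 together cover {Oxford, Bath, Hull, Carlisle, York, Preston, Chester, Exeter, Bristol} — every city.
No 2 of the 8 routes cover everything (all 28 pairs fall short), so 3 is minimum.

3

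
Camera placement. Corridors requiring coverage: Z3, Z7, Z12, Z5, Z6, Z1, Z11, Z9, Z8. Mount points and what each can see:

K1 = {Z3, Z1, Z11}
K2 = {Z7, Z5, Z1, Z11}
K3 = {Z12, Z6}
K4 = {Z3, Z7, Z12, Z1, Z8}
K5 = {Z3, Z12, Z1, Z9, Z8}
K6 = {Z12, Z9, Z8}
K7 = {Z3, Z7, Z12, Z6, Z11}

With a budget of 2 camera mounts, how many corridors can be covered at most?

Choosing K2, K5 covers {Z3, Z7, Z12, Z5, Z1, Z11, Z9, Z8} — 8 corridors.
No choice of 2 camera mounts does better; here Z6 is left uncovered.

8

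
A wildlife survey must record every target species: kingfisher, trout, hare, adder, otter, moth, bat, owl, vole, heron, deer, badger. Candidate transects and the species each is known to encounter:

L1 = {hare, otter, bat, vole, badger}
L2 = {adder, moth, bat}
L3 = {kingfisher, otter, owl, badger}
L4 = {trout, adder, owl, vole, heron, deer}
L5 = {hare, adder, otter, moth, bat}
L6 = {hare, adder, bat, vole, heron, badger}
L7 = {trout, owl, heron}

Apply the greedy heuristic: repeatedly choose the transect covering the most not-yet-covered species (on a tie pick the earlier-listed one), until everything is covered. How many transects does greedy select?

Pick 1: L4 covers 6 new species (trout, adder, owl, vole, heron, deer).
Pick 2: L1 covers 4 new species (hare, otter, bat, badger).
Pick 3: L2 covers 1 new species (moth).
Pick 4: L3 covers 1 new species (kingfisher).
Greedy uses 4 transects. (The true minimum is 3.)

4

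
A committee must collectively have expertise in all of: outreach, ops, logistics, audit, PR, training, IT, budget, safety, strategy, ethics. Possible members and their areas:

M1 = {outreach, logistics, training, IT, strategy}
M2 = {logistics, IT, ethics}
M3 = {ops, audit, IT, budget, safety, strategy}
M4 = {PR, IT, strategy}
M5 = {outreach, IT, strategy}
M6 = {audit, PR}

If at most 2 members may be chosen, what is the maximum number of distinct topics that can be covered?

9

Choosing M1, M3 covers {outreach, ops, logistics, audit, training, IT, budget, safety, strategy} — 9 topics.
No choice of 2 members does better; here PR, ethics are left uncovered.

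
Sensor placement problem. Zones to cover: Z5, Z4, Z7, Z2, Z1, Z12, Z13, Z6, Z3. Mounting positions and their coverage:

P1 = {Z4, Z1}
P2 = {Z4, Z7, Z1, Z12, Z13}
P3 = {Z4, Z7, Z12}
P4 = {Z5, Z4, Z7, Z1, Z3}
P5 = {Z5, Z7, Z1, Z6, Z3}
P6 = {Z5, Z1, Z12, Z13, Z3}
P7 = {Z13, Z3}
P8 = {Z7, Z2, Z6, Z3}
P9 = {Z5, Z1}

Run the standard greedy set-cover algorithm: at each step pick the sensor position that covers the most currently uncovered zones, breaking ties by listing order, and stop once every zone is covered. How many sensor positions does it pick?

3

Pick 1: P2 covers 5 new zones (Z4, Z7, Z1, Z12, Z13).
Pick 2: P5 covers 3 new zones (Z5, Z6, Z3).
Pick 3: P8 covers 1 new zones (Z2).
Greedy uses 3 sensor positions.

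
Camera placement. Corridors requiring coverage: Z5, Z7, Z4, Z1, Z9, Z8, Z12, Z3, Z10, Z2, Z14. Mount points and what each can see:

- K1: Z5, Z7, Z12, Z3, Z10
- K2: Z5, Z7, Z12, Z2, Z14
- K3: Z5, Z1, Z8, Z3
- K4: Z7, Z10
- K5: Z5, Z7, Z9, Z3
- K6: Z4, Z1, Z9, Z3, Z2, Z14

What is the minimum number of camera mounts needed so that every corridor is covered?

3

K1, K3, K6 together cover {Z5, Z7, Z4, Z1, Z9, Z8, Z12, Z3, Z10, Z2, Z14} — every corridor.
No 2 of the 6 camera mounts cover everything (all 15 pairs fall short), so 3 is minimum.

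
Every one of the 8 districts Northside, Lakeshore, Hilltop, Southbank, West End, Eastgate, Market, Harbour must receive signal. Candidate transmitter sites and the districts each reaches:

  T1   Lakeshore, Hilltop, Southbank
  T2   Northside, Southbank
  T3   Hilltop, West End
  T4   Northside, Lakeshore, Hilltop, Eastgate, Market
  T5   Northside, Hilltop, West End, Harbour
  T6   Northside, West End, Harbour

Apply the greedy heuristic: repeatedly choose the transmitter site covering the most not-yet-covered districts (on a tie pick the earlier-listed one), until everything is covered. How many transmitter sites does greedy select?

3

Pick 1: T4 covers 5 new districts (Northside, Lakeshore, Hilltop, Eastgate, Market).
Pick 2: T5 covers 2 new districts (West End, Harbour).
Pick 3: T1 covers 1 new districts (Southbank).
Greedy uses 3 transmitter sites.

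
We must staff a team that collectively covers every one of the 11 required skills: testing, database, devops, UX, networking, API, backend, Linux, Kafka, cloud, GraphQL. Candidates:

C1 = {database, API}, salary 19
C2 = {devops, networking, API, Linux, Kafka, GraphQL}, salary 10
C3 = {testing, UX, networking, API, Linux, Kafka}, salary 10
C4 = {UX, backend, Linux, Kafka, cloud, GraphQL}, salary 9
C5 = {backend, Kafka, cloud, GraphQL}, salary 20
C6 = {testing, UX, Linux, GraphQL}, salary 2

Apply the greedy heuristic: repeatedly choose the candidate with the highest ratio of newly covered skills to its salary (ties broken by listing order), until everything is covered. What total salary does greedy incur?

40

Pick 1: C6 adds 4 new (testing, UX, Linux, GraphQL) at salary 2 (ratio 4/2).
Pick 2: C2 adds 4 new (devops, networking, API, Kafka) at salary 10 (ratio 4/10).
Pick 3: C4 adds 2 new (backend, cloud) at salary 9 (ratio 2/9).
Pick 4: C1 adds 1 new (database) at salary 19 (ratio 1/19).
Greedy total salary: 2 + 10 + 9 + 19 = 40.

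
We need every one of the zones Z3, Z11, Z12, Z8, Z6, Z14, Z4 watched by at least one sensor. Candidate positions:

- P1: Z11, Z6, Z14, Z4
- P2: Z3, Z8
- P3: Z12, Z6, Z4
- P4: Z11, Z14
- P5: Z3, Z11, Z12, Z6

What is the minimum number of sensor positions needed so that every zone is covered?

3

P1, P2, P3 together cover {Z3, Z11, Z12, Z8, Z6, Z14, Z4} — every zone.
No 2 of the 5 sensor positions cover everything (all 10 pairs fall short), so 3 is minimum.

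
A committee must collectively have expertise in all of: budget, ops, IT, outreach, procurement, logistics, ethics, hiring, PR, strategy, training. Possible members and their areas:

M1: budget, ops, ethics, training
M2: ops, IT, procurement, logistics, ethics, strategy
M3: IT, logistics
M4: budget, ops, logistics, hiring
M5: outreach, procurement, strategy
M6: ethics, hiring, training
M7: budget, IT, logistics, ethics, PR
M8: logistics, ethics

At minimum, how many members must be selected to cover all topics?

M1, M4, M5, M7 together cover {budget, ops, IT, outreach, procurement, logistics, ethics, hiring, PR, strategy, training} — every topic.
No 3 of the 8 members cover everything (all 56 triples fall short), so 4 is minimum.

4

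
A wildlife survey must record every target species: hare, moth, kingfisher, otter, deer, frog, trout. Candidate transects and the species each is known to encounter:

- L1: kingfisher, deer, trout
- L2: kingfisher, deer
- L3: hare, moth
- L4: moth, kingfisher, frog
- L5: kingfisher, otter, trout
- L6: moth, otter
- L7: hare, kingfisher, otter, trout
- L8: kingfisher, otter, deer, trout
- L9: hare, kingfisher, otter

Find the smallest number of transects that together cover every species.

3

L1, L4, L7 together cover {hare, moth, kingfisher, otter, deer, frog, trout} — every species.
No 2 of the 9 transects cover everything (all 36 pairs fall short), so 3 is minimum.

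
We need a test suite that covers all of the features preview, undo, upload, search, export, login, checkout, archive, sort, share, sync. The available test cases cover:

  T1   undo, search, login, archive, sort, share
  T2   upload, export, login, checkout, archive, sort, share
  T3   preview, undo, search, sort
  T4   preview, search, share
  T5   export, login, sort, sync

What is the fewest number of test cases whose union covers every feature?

3

T2, T3, T5 together cover {preview, undo, upload, search, export, login, checkout, archive, sort, share, sync} — every feature.
No 2 of the 5 test cases cover everything (all 10 pairs fall short), so 3 is minimum.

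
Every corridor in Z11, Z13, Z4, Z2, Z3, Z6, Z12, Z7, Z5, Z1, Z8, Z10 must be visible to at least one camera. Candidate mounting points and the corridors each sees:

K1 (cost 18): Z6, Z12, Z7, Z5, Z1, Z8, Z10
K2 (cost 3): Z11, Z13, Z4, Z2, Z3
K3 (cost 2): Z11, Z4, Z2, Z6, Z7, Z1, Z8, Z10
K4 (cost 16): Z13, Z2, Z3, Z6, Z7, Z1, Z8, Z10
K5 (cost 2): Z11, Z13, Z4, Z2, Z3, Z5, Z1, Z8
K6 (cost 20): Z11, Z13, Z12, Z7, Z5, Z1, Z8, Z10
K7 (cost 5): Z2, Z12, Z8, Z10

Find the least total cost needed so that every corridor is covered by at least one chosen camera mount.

K3, K5, K7 cover every corridor at cost 2 + 2 + 5 = 9.
Any cover uses at least 2 camera mounts; among all covering selections none totals below 9.

9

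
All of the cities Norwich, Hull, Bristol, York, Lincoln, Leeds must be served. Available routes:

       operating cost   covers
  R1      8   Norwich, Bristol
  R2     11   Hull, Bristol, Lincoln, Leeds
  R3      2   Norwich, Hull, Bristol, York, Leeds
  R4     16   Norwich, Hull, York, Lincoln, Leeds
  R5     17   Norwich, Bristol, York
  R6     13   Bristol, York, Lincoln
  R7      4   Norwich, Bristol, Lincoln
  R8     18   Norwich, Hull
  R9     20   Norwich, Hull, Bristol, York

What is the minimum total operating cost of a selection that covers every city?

R3, R7 cover every city at operating cost 2 + 4 = 6.
Any cover uses at least 2 routes; among all covering selections none totals below 6.

6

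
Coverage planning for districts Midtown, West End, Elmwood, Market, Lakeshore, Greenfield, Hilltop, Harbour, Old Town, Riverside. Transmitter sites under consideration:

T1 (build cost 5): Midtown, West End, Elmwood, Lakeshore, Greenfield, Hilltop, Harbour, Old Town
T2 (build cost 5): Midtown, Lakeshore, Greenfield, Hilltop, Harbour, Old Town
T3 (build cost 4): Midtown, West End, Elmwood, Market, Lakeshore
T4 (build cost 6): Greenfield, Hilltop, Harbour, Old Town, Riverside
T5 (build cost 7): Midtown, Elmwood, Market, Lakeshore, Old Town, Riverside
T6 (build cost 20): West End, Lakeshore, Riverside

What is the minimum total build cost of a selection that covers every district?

10

T3, T4 cover every district at build cost 4 + 6 = 10.
Any cover uses at least 2 transmitter sites; among all covering selections none totals below 10.
Greedy by coverage-per-build cost would pick T1, T5 for 12 — worse than the optimum 10.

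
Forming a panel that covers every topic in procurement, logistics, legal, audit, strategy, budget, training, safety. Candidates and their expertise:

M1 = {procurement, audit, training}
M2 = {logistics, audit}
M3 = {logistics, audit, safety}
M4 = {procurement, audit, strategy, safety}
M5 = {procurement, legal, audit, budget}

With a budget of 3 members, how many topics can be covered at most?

7

Choosing M1, M3, M5 covers {procurement, logistics, legal, audit, budget, training, safety} — 7 topics.
No choice of 3 members does better; here strategy is left uncovered.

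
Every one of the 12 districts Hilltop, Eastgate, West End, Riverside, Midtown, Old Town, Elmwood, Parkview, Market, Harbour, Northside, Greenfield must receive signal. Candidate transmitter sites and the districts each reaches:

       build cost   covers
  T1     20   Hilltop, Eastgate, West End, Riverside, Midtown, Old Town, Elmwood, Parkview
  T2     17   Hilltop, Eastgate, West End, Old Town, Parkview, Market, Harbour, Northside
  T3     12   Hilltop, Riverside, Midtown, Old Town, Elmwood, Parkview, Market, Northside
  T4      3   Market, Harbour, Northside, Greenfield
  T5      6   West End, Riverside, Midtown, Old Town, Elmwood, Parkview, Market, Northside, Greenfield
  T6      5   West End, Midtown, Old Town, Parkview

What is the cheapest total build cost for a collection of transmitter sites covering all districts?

23

T1, T4 cover every district at build cost 20 + 3 = 23.
Any cover uses at least 2 transmitter sites; among all covering selections none totals below 23.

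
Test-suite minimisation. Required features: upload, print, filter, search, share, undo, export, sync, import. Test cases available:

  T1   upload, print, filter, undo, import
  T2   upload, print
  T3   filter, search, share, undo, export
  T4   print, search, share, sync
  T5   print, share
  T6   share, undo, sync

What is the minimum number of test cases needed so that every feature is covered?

3

T1, T3, T4 together cover {upload, print, filter, search, share, undo, export, sync, import} — every feature.
No 2 of the 6 test cases cover everything (all 15 pairs fall short), so 3 is minimum.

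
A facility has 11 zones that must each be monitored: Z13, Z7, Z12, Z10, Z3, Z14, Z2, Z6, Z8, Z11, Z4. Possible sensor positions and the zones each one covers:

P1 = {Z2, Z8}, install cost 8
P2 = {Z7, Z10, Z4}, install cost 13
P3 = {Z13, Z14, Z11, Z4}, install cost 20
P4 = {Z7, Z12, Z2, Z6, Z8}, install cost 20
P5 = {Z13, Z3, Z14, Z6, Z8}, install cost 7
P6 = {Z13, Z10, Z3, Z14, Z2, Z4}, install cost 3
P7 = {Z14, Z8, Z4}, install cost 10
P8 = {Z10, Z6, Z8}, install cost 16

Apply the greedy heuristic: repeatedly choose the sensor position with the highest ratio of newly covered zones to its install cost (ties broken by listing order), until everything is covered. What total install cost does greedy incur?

Pick 1: P6 adds 6 new (Z13, Z10, Z3, Z14, Z2, Z4) at install cost 3 (ratio 6/3).
Pick 2: P5 adds 2 new (Z6, Z8) at install cost 7 (ratio 2/7).
Pick 3: P4 adds 2 new (Z7, Z12) at install cost 20 (ratio 2/20).
Pick 4: P3 adds 1 new (Z11) at install cost 20 (ratio 1/20).
Greedy total install cost: 3 + 7 + 20 + 20 = 50. (The true optimum is 43, so greedy overshoots here.)

50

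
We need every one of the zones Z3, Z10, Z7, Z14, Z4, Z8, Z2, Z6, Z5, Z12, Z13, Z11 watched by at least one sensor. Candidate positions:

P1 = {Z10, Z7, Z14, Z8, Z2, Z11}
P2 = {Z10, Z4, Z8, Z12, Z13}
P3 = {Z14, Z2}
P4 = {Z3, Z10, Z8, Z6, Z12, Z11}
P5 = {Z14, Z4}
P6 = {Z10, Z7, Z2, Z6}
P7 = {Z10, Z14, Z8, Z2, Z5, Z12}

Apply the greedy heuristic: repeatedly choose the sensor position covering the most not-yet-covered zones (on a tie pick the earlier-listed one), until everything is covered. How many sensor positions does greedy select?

Pick 1: P1 covers 6 new zones (Z10, Z7, Z14, Z8, Z2, Z11).
Pick 2: P2 covers 3 new zones (Z4, Z12, Z13).
Pick 3: P4 covers 2 new zones (Z3, Z6).
Pick 4: P7 covers 1 new zones (Z5).
Greedy uses 4 sensor positions.

4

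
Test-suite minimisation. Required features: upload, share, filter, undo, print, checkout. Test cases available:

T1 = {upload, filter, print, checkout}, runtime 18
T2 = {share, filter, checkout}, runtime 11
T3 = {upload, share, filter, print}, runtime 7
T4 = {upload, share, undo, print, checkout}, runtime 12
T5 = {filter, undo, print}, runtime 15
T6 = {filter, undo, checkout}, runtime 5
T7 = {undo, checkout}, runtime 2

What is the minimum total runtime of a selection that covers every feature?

9

T3, T7 cover every feature at runtime 7 + 2 = 9.
Any cover uses at least 2 test cases; among all covering selections none totals below 9.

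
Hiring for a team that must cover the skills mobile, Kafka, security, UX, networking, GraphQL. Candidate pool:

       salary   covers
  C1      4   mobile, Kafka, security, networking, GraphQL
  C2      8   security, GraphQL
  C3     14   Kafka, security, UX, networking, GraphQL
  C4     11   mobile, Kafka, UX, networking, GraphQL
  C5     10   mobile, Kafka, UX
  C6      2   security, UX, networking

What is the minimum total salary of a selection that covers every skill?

6

C1, C6 cover every skill at salary 4 + 2 = 6.
Any cover uses at least 2 candidates; among all covering selections none totals below 6.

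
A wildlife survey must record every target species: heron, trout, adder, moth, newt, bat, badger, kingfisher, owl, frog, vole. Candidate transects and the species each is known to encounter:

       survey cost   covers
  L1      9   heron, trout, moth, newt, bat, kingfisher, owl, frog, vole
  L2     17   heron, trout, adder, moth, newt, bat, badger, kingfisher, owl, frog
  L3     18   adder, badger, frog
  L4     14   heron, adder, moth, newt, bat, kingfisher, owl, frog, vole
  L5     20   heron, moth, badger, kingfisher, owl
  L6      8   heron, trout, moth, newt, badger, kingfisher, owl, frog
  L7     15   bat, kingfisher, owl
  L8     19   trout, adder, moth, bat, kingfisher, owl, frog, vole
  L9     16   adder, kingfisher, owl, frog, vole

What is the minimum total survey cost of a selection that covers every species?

22

L4, L6 cover every species at survey cost 14 + 8 = 22.
Any cover uses at least 2 transects; among all covering selections none totals below 22.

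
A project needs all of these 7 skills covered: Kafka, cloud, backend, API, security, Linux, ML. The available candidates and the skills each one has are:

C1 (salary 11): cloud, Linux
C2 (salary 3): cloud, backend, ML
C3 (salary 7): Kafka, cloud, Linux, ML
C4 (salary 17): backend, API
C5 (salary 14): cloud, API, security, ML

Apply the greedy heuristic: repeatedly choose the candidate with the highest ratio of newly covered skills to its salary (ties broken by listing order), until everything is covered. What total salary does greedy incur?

Pick 1: C2 adds 3 new (cloud, backend, ML) at salary 3 (ratio 3/3).
Pick 2: C3 adds 2 new (Kafka, Linux) at salary 7 (ratio 2/7).
Pick 3: C5 adds 2 new (API, security) at salary 14 (ratio 2/14).
Greedy total salary: 3 + 7 + 14 = 24.

24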